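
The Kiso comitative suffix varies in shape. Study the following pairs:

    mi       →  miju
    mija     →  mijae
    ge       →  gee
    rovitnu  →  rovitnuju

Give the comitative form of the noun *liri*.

liriju

The alternation tracks the last vowel of the stem — -ju when the last vowel of the stem is a high vowel (*mi*, *rovitnu*); -e when the last vowel of the stem is a non-high vowel (*mija*, *ge*).
*liri* — last vowel /i/ (a high vowel) → -ju → *liriju*.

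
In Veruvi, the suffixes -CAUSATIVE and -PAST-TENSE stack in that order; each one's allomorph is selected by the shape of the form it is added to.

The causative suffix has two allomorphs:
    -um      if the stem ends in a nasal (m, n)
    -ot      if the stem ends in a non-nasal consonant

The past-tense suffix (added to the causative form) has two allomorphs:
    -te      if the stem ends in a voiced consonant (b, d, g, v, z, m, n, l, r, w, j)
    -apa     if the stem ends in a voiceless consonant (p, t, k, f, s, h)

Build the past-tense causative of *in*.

inumte

*in* — final consonant /n/ (a nasal) → -um → *inum*.
The causative form *inum*: final consonant = /m/, voiced → -te → *inumte*.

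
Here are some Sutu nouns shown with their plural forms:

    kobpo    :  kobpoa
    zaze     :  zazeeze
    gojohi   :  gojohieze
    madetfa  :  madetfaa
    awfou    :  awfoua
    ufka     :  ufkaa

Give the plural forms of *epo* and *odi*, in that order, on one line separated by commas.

epoa, odieze

Looking at the last vowel of each stem: -eze when the last vowel of the stem is a front vowel (*zaze*, *gojohi*); -a when the last vowel of the stem is a back vowel (*kobpo*, *madetfa*, *awfou*, *ufka*).
Since the last vowel of *epo* is /o/ (a back vowel), it takes -a, giving *epoa*.
*odi*: last vowel = /i/, a front vowel → -eze → *odieze*.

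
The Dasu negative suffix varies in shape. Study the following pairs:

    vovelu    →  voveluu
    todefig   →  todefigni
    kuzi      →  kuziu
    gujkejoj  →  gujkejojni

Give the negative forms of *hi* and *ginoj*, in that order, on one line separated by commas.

The suffix is conditioned by the final sound: -ni when the stem ends in a consonant (*todefig*, *gujkejoj*); -u when the stem ends in a vowel (*vovelu*, *kuzi*).
*hi* — final sound /i/ (a vowel) → -u → *hiu*.
*ginoj* — final sound /j/ (a consonant) → -ni → *ginojni*.

hiu, ginojni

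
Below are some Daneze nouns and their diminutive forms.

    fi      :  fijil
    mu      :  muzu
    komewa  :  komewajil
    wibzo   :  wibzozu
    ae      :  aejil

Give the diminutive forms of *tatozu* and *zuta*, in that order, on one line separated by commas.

tatozuzu, zutajil

Looking at the last vowel of each stem: -zu when the last vowel of the stem is a rounded vowel (*mu*, *wibzo*); -jil when the last vowel of the stem is an unrounded vowel (*fi*, *komewa*, *ae*).
The last vowel of *tatozu* is /u/, which is a rounded vowel, so the suffix is -zu, giving *tatozuzu*.
*zuta*: last vowel = /a/, an unrounded vowel → -jil → *zutajil*.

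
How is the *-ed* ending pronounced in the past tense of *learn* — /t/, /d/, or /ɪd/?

/d/

The stem *learn* ends in a voiced sound other than /d/.
The -ed suffix is realized as /ɪd/ after /t, d/; as /t/ after other voiceless consonants; and as /d/ after other voiced sounds.
So -ed on *learn* is pronounced /d/.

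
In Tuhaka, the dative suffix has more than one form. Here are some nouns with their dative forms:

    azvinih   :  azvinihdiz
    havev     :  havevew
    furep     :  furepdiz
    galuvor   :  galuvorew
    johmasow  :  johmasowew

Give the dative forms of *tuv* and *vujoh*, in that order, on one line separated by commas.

tuvew, vujohdiz

Looking at the final consonant of each stem: -diz when the stem ends in a voiceless consonant (*azvinih*, *furep*); -ew when the stem ends in a voiced consonant (*havev*, *galuvor*, *johmasow*).
*tuv*: final consonant = /v/, voiced → -ew → *tuvew*.
Since the final consonant of *vujoh* is /h/ (voiceless), it takes -diz, giving *vujohdiz*.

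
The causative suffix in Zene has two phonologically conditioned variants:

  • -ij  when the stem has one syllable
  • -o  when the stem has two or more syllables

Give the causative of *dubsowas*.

*dubsowas* (3 syllables) → -o → *dubsowaso*.

dubsowaso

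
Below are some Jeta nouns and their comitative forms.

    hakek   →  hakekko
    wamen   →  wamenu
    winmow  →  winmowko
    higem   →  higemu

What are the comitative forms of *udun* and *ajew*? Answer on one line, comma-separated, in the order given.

udunu, ajewko

The pattern is nasality of the final consonant: -u when the stem ends in a nasal (*wamen*, *higem*); -ko when the stem ends in a non-nasal consonant (*hakek*, *winmow*).
*udun*: final consonant = /n/, a nasal → -u → *udunu*.
The final consonant of *ajew* is /w/, which is non-nasal, so the suffix is -ko, giving *ajewko*.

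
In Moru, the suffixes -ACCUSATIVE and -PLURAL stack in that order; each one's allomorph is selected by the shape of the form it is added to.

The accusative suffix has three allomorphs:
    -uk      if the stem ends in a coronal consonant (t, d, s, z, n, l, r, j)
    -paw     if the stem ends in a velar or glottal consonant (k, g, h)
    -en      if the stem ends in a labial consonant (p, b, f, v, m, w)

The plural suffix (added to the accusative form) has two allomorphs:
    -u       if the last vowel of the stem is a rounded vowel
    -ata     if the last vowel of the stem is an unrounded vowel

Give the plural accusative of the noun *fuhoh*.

*fuhoh* — final consonant /h/ (velar/glottal) → -paw → *fuhohpaw*.
The last vowel of the accusative form *fuhohpaw* is /a/, which is an unrounded vowel, so the plural suffix is -ata, giving *fuhohpawata*.

fuhohpawata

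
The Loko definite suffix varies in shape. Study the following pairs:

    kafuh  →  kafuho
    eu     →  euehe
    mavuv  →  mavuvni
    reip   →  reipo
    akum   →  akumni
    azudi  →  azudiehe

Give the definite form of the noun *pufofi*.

pufofiehe

The alternation tracks the final sound of the stem — -o when the stem ends in a voiceless consonant (*kafuh*, *reip*); -ni when the stem ends in a voiced consonant (*mavuv*, *akum*); -ehe when the stem ends in a vowel (*eu*, *azudi*).
*pufofi*: final sound = /i/, a vowel → -ehe → *pufofiehe*.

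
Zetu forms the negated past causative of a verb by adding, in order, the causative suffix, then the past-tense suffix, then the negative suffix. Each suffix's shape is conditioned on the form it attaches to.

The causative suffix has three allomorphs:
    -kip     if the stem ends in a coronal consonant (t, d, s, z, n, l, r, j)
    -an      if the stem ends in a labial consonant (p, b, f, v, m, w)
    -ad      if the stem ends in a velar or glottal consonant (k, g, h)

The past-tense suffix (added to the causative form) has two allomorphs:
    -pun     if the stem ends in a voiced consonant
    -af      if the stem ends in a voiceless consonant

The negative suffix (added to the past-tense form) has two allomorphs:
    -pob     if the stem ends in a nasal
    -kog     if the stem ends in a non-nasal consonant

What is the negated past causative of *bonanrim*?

bonanrimanpunpob

*bonanrim*: final consonant = /m/, labial → -an → *bonanriman*.
The causative form *bonanriman* — final consonant /n/ (voiced) → -pun → *bonanrimanpun*.
The final consonant of the past-tense form *bonanrimanpun* is /n/, which is a nasal, so the negative suffix is -pob, giving *bonanrimanpunpob*.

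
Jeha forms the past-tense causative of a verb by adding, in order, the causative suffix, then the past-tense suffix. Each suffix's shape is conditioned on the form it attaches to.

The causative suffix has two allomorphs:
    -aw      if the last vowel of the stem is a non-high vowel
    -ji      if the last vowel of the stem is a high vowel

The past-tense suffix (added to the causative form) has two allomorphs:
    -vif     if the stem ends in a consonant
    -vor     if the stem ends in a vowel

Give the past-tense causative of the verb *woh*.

*woh* — last vowel /o/ (a non-high vowel) → -aw → *wohaw*.
The causative form *wohaw*: final sound = /w/, a consonant → -vif → *wohawvif*.

wohawvif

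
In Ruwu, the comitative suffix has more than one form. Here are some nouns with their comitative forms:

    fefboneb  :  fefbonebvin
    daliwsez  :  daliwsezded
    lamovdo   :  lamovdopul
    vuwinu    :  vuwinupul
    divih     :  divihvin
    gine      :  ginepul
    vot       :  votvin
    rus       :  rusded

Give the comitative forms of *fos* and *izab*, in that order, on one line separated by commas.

Looking at the final sound of each stem: -ded when the stem ends in a sibilant (*daliwsez*, *rus*); -vin when the stem ends in a non-sibilant consonant (*fefboneb*, *divih*, *vot*); -pul when the stem ends in a vowel (*lamovdo*, *vuwinu*, *gine*).
Since the final sound of *fos* is /s/ (a sibilant), it takes -ded, giving *fosded*.
Since the final sound of *izab* is /b/ (a non-sibilant consonant), it takes -vin, giving *izabvin*.

fosded, izabvin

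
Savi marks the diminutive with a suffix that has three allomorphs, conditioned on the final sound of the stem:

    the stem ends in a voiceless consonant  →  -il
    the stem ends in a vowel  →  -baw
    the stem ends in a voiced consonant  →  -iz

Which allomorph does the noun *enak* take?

-il

Since the final sound of *enak* is /k/ (a voiceless consonant), it takes -il.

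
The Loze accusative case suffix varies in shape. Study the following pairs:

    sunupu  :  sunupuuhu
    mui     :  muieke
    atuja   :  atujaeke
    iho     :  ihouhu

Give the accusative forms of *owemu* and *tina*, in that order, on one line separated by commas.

The suffix is conditioned by the last vowel: -uhu when the last vowel of the stem is a rounded vowel (*sunupu*, *iho*); -eke when the last vowel of the stem is an unrounded vowel (*mui*, *atuja*).
Since the last vowel of *owemu* is /u/ (a rounded vowel), it takes -uhu, giving *owemuuhu*.
The last vowel of *tina* is /a/, which is an unrounded vowel, so the suffix is -eke, giving *tinaeke*.

owemuuhu, tinaeke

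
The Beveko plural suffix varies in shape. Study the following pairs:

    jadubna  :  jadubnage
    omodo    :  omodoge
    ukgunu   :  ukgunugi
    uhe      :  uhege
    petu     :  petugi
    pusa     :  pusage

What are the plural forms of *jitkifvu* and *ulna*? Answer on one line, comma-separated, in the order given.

Looking at the last vowel of each stem: -gi when the last vowel of the stem is a high vowel (*ukgunu*, *petu*); -ge when the last vowel of the stem is a non-high vowel (*jadubna*, *omodo*, *uhe*, *pusa*).
Since the last vowel of *jitkifvu* is /u/ (a high vowel), it takes -gi, giving *jitkifvugi*.
The last vowel of *ulna* is /a/, which is a non-high vowel, so the suffix is -ge, giving *ulnage*.

jitkifvugi, ulnage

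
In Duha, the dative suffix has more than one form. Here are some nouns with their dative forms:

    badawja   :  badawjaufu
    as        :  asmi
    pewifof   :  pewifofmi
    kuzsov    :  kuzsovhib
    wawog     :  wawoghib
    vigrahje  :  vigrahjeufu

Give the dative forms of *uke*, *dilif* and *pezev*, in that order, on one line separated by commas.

ukeufu, dilifmi, pezevhib

The pattern is voicing of the final sound: -mi when the stem ends in a voiceless consonant (*as*, *pewifof*); -hib when the stem ends in a voiced consonant (*kuzsov*, *wawog*); -ufu when the stem ends in a vowel (*badawja*, *vigrahje*).
*uke* — final sound /e/ (a vowel) → -ufu → *ukeufu*.
*dilif*: final sound = /f/, a voiceless consonant → -mi → *dilifmi*.
*pezev*: final sound = /v/, a voiced consonant → -hib → *pezevhib*.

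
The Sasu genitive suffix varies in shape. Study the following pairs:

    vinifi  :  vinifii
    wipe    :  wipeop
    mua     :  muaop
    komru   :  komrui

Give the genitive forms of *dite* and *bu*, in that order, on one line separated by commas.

The suffix is conditioned by the last vowel: -i when the last vowel of the stem is a high vowel (*vinifi*, *komru*); -op when the last vowel of the stem is a non-high vowel (*wipe*, *mua*).
The last vowel of *dite* is /e/, which is a non-high vowel, so the suffix is -op, giving *diteop*.
*bu*: last vowel = /u/, a high vowel → -i → *bui*.

diteop, bui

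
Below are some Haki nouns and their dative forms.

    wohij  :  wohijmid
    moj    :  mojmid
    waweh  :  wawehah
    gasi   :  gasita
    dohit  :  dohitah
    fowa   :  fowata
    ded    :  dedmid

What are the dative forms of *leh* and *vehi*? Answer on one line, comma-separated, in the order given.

The alternation tracks the final sound of the stem — -ah when the stem ends in a voiceless consonant (*waweh*, *dohit*); -mid when the stem ends in a voiced consonant (*wohij*, *moj*, *ded*); -ta when the stem ends in a vowel (*gasi*, *fowa*).
*leh*: final sound = /h/, a voiceless consonant → -ah → *lehah*.
*vehi*: final sound = /i/, a vowel → -ta → *vehita*.

lehah, vehita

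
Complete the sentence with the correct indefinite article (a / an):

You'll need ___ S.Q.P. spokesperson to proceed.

an

The indefinite article is chosen by the initial *sound* of the following word, not its spelling.
The initialism *S.Q.P.* is read letter by letter; the first letter, S, is pronounced /ɛs/, which begins with a vowel sound.
So the article is *an*: You'll need an S.Q.P. spokesperson to proceed.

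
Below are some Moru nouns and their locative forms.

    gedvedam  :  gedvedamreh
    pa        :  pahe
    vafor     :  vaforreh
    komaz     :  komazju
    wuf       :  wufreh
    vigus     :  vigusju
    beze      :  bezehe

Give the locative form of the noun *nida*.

nidahe

The alternation tracks the final sound of the stem — -ju when the stem ends in a sibilant (*komaz*, *vigus*); -reh when the stem ends in a non-sibilant consonant (*gedvedam*, *vafor*, *wuf*); -he when the stem ends in a vowel (*pa*, *beze*).
*nida* — final sound /a/ (a vowel) → -he → *nidahe*.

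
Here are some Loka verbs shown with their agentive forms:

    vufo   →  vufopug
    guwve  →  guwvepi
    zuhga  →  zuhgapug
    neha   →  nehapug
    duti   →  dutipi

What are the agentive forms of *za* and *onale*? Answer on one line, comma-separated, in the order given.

zapug, onalepi

The pattern is front/back vowel harmony: -pi when the last vowel of the stem is a front vowel (*guwve*, *duti*); -pug when the last vowel of the stem is a back vowel (*vufo*, *zuhga*, *neha*).
*za*: last vowel = /a/, a back vowel → -pug → *zapug*.
*onale*: last vowel = /e/, a front vowel → -pi → *onalepi*.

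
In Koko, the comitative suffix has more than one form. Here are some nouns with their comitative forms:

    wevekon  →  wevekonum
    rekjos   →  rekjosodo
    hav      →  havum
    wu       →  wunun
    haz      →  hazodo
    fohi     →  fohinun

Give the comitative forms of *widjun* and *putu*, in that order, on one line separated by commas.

widjunum, putunun

Looking at the final sound of each stem: -odo when the stem ends in a sibilant (*rekjos*, *haz*); -um when the stem ends in a non-sibilant consonant (*wevekon*, *hav*); -nun when the stem ends in a vowel (*wu*, *fohi*).
*widjun* — final sound /n/ (a non-sibilant consonant) → -um → *widjunum*.
*putu* — final sound /u/ (a vowel) → -nun → *putunun*.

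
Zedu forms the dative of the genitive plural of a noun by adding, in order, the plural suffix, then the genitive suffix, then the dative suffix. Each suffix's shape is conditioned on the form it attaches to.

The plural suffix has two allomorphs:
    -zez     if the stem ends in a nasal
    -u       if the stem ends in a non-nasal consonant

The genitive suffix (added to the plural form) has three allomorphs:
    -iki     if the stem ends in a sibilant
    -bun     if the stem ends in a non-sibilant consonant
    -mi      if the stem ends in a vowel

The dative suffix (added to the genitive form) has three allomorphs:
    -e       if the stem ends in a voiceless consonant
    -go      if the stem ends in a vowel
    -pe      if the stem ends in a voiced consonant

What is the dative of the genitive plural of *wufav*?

Since the final consonant of *wufav* is /v/ (non-nasal), it takes -u, giving *wufavu*.
The plural form *wufavu*: final sound = /u/, a vowel → -mi → *wufavumi*.
The genitive form *wufavumi*: final sound = /i/, a vowel → -go → *wufavumigo*.

wufavumigo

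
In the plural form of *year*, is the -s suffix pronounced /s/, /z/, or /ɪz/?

The stem *year* ends in a voiced non-sibilant sound.
The plural suffix surfaces as /ɪz/ after sibilants, /s/ after other voiceless consonants, and /z/ after other voiced sounds.
So the plural -s on *year* is pronounced /z/.

/z/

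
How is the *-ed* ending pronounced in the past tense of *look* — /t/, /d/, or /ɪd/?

/t/

The stem *look* ends in a voiceless consonant other than /t/.
The -ed suffix is realized as /ɪd/ after /t, d/; as /t/ after other voiceless consonants; and as /d/ after other voiced sounds.
So -ed on *look* is pronounced /t/.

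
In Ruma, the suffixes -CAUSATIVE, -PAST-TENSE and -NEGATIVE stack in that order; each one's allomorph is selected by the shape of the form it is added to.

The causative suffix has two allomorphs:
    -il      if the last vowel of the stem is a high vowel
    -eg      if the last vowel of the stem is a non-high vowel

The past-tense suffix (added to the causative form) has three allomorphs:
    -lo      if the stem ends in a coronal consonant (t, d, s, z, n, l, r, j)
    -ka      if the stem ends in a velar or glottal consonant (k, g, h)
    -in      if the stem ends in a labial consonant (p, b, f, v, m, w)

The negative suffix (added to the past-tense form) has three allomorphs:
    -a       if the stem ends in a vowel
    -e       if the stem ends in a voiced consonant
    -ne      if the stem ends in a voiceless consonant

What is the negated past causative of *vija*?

*vija* — last vowel /a/ (a non-high vowel) → -eg → *vijaeg*.
The causative form *vijaeg* — final consonant /g/ (velar/glottal) → -ka → *vijaegka*.
The final sound of the past-tense form *vijaegka* is /a/, which is a vowel, so the negative suffix is -a, giving *vijaegkaa*.

vijaegkaa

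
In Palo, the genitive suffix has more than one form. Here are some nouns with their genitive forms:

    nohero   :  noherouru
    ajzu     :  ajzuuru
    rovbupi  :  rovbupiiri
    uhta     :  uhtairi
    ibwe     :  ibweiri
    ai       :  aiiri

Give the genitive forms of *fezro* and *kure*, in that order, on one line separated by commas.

The suffix is conditioned by the last vowel: -uru when the last vowel of the stem is a rounded vowel (*nohero*, *ajzu*); -iri when the last vowel of the stem is an unrounded vowel (*rovbupi*, *uhta*, *ibwe*, *ai*).
*fezro*: last vowel = /o/, a rounded vowel → -uru → *fezrouru*.
*kure*: last vowel = /e/, an unrounded vowel → -iri → *kureiri*.

fezrouru, kureiri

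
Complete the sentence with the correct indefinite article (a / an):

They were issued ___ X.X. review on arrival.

The indefinite article is chosen by the initial *sound* of the following word, not its spelling.
The initialism *X.X.* is read letter by letter; the first letter, X, is pronounced /ɛks/, which begins with a vowel sound.
So the article is *an*: They were issued an X.X. review on arrival.

an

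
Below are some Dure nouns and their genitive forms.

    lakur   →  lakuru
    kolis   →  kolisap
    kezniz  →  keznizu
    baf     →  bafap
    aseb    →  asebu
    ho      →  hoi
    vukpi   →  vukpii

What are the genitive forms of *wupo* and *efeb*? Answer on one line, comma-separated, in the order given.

The alternation tracks the final sound of the stem — -ap when the stem ends in a voiceless consonant (*kolis*, *baf*); -u when the stem ends in a voiced consonant (*lakur*, *kezniz*, *aseb*); -i when the stem ends in a vowel (*ho*, *vukpi*).
*wupo* — final sound /o/ (a vowel) → -i → *wupoi*.
*efeb*: final sound = /b/, a voiced consonant → -u → *efebu*.

wupoi, efebu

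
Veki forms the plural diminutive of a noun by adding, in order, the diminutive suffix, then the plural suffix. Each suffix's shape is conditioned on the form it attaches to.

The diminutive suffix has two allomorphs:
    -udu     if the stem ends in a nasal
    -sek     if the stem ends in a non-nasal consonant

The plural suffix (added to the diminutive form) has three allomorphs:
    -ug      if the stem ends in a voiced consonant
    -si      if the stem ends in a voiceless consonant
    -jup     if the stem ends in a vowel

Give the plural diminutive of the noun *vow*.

vowseksi

*vow* — final consonant /w/ (non-nasal) → -sek → *vowsek*.
Since the final sound of the diminutive form *vowsek* is /k/ (a voiceless consonant), it takes -si, giving *vowseksi*.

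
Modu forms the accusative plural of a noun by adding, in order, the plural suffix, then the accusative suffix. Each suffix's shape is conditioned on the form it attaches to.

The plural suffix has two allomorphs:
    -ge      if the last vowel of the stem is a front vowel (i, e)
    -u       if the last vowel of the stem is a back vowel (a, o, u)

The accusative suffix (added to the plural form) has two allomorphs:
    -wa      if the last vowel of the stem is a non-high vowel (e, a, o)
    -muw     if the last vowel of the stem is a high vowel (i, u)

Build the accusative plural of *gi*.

gigewa

The last vowel of *gi* is /i/, which is a front vowel, so the plural suffix is -ge, giving *gige*.
The last vowel of the plural form *gige* is /e/, which is a non-high vowel, so the accusative suffix is -wa, giving *gigewa*.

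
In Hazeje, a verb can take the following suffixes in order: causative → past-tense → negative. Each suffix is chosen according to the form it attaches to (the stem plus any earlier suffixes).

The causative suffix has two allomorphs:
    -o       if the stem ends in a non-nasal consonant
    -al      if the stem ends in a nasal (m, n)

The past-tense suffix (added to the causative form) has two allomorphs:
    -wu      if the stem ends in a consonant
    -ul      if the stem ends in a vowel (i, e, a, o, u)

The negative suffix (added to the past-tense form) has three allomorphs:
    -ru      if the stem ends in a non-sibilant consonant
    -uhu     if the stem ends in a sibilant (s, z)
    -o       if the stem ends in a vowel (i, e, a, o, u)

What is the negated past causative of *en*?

Since the final consonant of *en* is /n/ (a nasal), it takes -al, giving *enal*.
Since the final sound of the causative form *enal* is /l/ (a consonant), it takes -wu, giving *enalwu*.
The past-tense form *enalwu* — final sound /u/ (a vowel) → -o → *enalwuo*.

enalwuo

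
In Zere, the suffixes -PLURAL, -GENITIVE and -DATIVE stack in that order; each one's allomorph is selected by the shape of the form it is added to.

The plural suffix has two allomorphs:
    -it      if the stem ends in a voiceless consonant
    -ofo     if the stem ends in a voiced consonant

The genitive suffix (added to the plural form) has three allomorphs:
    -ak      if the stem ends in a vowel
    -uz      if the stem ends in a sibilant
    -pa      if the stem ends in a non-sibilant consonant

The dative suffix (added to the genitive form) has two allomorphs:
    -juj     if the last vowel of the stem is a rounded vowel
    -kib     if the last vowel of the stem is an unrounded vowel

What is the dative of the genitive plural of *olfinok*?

*olfinok* — final consonant /k/ (voiceless) → -it → *olfinokit*.
The plural form *olfinokit* — final sound /t/ (a non-sibilant consonant) → -pa → *olfinokitpa*.
The last vowel of the genitive form *olfinokitpa* is /a/, which is an unrounded vowel, so the dative suffix is -kib, giving *olfinokitpakib*.

olfinokitpakib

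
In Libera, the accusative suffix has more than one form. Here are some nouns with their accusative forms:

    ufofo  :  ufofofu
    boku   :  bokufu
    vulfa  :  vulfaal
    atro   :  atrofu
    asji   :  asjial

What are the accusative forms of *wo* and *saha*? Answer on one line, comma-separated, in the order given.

wofu, sahaal

The alternation tracks the last vowel of the stem — -fu when the last vowel of the stem is a rounded vowel (*ufofo*, *boku*, *atro*); -al when the last vowel of the stem is an unrounded vowel (*vulfa*, *asji*).
Since the last vowel of *wo* is /o/ (a rounded vowel), it takes -fu, giving *wofu*.
Since the last vowel of *saha* is /a/ (an unrounded vowel), it takes -al, giving *sahaal*.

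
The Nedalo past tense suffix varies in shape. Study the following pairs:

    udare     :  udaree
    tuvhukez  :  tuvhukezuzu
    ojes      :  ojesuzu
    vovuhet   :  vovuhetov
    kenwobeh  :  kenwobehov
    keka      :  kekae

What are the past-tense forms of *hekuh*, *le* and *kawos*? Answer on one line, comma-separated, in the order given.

hekuhov, lee, kawosuzu

The alternation tracks the final sound of the stem — -uzu when the stem ends in a sibilant (*tuvhukez*, *ojes*); -ov when the stem ends in a non-sibilant consonant (*vovuhet*, *kenwobeh*); -e when the stem ends in a vowel (*udare*, *keka*).
The final sound of *hekuh* is /h/, which is a non-sibilant consonant, so the suffix is -ov, giving *hekuhov*.
*le*: final sound = /e/, a vowel → -e → *lee*.
Since the final sound of *kawos* is /s/ (a sibilant), it takes -uzu, giving *kawosuzu*.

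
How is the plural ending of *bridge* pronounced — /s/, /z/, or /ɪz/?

/ɪz/

The stem *bridge* ends in a sibilant (/s, z, ʃ, ʒ, tʃ, dʒ/).
The plural suffix surfaces as /ɪz/ after sibilants, /s/ after other voiceless consonants, and /z/ after other voiced sounds.
So the plural -s on *bridge* is pronounced /ɪz/.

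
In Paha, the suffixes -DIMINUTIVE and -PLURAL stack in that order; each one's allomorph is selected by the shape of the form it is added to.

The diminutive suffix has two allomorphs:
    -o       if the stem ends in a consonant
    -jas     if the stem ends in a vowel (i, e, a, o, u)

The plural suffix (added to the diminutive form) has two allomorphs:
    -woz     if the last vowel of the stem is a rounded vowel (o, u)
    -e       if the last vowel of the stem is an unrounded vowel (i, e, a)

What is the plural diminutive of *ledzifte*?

ledziftejase

The final sound of *ledzifte* is /e/, which is a vowel, so the diminutive suffix is -jas, giving *ledziftejas*.
The last vowel of the diminutive form *ledziftejas* is /a/, which is an unrounded vowel, so the plural suffix is -e, giving *ledziftejase*.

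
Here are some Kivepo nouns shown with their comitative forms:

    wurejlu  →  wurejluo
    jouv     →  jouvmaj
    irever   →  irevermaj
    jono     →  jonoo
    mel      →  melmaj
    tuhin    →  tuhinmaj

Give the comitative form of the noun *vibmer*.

Looking at the final sound of each stem: -maj when the stem ends in a consonant (*jouv*, *irever*, *mel*, *tuhin*); -o when the stem ends in a vowel (*wurejlu*, *jono*).
The final sound of *vibmer* is /r/, which is a consonant, so the suffix is -maj, giving *vibmermaj*.

vibmermaj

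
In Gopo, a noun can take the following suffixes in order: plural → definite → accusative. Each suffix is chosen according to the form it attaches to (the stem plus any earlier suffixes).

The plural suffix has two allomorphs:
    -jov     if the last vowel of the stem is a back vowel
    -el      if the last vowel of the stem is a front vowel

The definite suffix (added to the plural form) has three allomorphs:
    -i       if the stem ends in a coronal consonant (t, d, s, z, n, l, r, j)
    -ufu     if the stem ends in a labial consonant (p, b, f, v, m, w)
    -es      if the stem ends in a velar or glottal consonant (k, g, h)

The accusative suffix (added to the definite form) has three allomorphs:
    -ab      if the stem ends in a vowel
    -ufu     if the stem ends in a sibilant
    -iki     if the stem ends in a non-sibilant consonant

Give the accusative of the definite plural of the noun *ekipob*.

The last vowel of *ekipob* is /o/, which is a back vowel, so the plural suffix is -jov, giving *ekipobjov*.
The plural form *ekipobjov* — final consonant /v/ (labial) → -ufu → *ekipobjovufu*.
The definite form *ekipobjovufu* — final sound /u/ (a vowel) → -ab → *ekipobjovufuab*.

ekipobjovufuab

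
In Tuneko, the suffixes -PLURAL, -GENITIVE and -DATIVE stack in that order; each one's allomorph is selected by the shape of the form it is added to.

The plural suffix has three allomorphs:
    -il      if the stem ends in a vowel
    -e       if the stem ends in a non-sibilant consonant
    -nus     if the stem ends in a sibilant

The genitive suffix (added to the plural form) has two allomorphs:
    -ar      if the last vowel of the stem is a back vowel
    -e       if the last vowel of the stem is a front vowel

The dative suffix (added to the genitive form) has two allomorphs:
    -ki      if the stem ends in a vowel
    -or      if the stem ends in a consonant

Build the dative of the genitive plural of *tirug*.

tirugeeki

The final sound of *tirug* is /g/, which is a non-sibilant consonant, so the plural suffix is -e, giving *tiruge*.
The plural form *tiruge*: last vowel = /e/, a front vowel → -e → *tirugee*.
The genitive form *tirugee* — final sound /e/ (a vowel) → -ki → *tirugeeki*.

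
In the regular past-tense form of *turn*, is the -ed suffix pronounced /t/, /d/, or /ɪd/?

The stem *turn* ends in a voiced sound other than /d/.
The -ed suffix is realized as /ɪd/ after /t, d/; as /t/ after other voiceless consonants; and as /d/ after other voiced sounds.
So -ed on *turn* is pronounced /d/.

/d/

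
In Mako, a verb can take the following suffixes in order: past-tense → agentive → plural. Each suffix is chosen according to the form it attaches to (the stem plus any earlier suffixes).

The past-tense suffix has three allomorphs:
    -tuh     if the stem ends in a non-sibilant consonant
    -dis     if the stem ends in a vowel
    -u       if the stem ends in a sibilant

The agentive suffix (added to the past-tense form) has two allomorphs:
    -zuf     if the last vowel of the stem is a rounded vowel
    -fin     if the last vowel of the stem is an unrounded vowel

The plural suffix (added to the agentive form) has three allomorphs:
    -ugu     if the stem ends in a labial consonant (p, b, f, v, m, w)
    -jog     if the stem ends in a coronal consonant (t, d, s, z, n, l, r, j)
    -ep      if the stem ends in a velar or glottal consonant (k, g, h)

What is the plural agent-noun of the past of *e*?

edisfinjog

Since the final sound of *e* is /e/ (a vowel), it takes -dis, giving *edis*.
The past-tense form *edis*: last vowel = /i/, an unrounded vowel → -fin → *edisfin*.
The agentive form *edisfin* — final consonant /n/ (coronal) → -jog → *edisfinjog*.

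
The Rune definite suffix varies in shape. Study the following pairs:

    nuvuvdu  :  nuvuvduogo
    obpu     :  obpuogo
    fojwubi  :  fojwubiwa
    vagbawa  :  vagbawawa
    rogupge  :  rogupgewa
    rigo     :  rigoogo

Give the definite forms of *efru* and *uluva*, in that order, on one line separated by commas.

efruogo, uluvawa

The pattern is rounding harmony: -ogo when the last vowel of the stem is a rounded vowel (*nuvuvdu*, *obpu*, *rigo*); -wa when the last vowel of the stem is an unrounded vowel (*fojwubi*, *vagbawa*, *rogupge*).
*efru* — last vowel /u/ (a rounded vowel) → -ogo → *efruogo*.
*uluva*: last vowel = /a/, an unrounded vowel → -wa → *uluvawa*.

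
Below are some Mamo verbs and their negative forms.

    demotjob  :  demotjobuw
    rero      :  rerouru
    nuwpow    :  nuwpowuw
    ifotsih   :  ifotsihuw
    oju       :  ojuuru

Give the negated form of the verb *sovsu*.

Looking at the final sound of each stem: -uw when the stem ends in a consonant (*demotjob*, *nuwpow*, *ifotsih*); -uru when the stem ends in a vowel (*rero*, *oju*).
The final sound of *sovsu* is /u/, which is a vowel, so the suffix is -uru, giving *sovsuuru*.

sovsuuru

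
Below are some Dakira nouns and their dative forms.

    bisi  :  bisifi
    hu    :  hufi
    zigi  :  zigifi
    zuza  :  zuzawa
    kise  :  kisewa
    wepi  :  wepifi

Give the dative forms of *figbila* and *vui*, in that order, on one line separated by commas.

Looking at the last vowel of each stem: -fi when the last vowel of the stem is a high vowel (*bisi*, *hu*, *zigi*, *wepi*); -wa when the last vowel of the stem is a non-high vowel (*zuza*, *kise*).
*figbila* — last vowel /a/ (a non-high vowel) → -wa → *figbilawa*.
The last vowel of *vui* is /i/, which is a high vowel, so the suffix is -fi, giving *vuifi*.

figbilawa, vuifi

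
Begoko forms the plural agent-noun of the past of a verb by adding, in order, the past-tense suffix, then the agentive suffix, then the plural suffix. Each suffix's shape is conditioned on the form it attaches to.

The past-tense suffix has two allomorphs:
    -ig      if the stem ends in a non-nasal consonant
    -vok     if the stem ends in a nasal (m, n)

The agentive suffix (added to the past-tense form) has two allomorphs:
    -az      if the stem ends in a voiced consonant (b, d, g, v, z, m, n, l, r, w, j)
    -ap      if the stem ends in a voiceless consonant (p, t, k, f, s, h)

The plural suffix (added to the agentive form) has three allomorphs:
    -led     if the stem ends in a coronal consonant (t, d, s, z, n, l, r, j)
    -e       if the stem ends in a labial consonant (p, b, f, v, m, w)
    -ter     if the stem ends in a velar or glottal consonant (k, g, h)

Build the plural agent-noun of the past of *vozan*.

vozanvokape

Since the final consonant of *vozan* is /n/ (a nasal), it takes -vok, giving *vozanvok*.
The past-tense form *vozanvok*: final consonant = /k/, voiceless → -ap → *vozanvokap*.
The final consonant of the agentive form *vozanvokap* is /p/, which is labial, so the plural suffix is -e, giving *vozanvokape*.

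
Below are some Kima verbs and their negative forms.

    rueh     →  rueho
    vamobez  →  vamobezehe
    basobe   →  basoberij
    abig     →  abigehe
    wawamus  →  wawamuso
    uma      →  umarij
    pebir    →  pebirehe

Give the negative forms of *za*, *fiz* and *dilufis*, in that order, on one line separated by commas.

The alternation tracks the final sound of the stem — -o when the stem ends in a voiceless consonant (*rueh*, *wawamus*); -ehe when the stem ends in a voiced consonant (*vamobez*, *abig*, *pebir*); -rij when the stem ends in a vowel (*basobe*, *uma*).
The final sound of *za* is /a/, which is a vowel, so the suffix is -rij, giving *zarij*.
Since the final sound of *fiz* is /z/ (a voiced consonant), it takes -ehe, giving *fizehe*.
*dilufis* — final sound /s/ (a voiceless consonant) → -o → *dilufiso*.

zarij, fizehe, dilufiso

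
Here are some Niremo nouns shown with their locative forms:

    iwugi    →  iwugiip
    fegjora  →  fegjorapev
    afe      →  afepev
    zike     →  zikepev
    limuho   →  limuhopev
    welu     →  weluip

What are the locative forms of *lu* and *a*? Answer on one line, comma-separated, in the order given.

Looking at the last vowel of each stem: -ip when the last vowel of the stem is a high vowel (*iwugi*, *welu*); -pev when the last vowel of the stem is a non-high vowel (*fegjora*, *afe*, *zike*, *limuho*).
The last vowel of *lu* is /u/, which is a high vowel, so the suffix is -ip, giving *luip*.
*a* — last vowel /a/ (a non-high vowel) → -pev → *apev*.

luip, apev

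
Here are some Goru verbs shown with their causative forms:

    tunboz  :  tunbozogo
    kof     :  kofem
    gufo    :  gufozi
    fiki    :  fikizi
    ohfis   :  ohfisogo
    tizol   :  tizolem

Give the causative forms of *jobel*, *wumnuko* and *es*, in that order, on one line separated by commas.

Looking at the final sound of each stem: -ogo when the stem ends in a sibilant (*tunboz*, *ohfis*); -em when the stem ends in a non-sibilant consonant (*kof*, *tizol*); -zi when the stem ends in a vowel (*gufo*, *fiki*).
*jobel* — final sound /l/ (a non-sibilant consonant) → -em → *jobelem*.
*wumnuko*: final sound = /o/, a vowel → -zi → *wumnukozi*.
Since the final sound of *es* is /s/ (a sibilant), it takes -ogo, giving *esogo*.

jobelem, wumnukozi, esogo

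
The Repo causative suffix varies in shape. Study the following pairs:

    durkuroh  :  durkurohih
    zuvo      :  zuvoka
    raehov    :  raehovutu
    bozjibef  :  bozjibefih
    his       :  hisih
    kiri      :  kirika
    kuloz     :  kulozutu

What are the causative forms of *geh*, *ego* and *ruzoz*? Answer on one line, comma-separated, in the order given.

gehih, egoka, ruzozutu

The pattern is voicing of the final sound: -ih when the stem ends in a voiceless consonant (*durkuroh*, *bozjibef*, *his*); -utu when the stem ends in a voiced consonant (*raehov*, *kuloz*); -ka when the stem ends in a vowel (*zuvo*, *kiri*).
*geh*: final sound = /h/, a voiceless consonant → -ih → *gehih*.
Since the final sound of *ego* is /o/ (a vowel), it takes -ka, giving *egoka*.
Since the final sound of *ruzoz* is /z/ (a voiced consonant), it takes -utu, giving *ruzozutu*.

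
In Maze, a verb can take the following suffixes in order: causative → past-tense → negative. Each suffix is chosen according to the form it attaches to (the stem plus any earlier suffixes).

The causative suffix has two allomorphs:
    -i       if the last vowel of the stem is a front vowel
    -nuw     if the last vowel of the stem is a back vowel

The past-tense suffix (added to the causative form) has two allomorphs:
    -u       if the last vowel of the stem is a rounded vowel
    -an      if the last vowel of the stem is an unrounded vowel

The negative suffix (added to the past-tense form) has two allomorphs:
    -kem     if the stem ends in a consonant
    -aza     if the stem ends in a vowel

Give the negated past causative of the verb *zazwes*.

The last vowel of *zazwes* is /e/, which is a front vowel, so the causative suffix is -i, giving *zazwesi*.
Since the last vowel of the causative form *zazwesi* is /i/ (an unrounded vowel), it takes -an, giving *zazwesian*.
The final sound of the past-tense form *zazwesian* is /n/, which is a consonant, so the negative suffix is -kem, giving *zazwesiankem*.

zazwesiankem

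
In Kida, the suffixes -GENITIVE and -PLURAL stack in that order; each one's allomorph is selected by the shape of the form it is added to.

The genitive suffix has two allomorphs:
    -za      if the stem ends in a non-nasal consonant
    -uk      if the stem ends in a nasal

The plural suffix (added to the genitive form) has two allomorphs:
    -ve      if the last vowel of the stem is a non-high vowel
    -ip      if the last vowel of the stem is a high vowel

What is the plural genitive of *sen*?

senukip

The final consonant of *sen* is /n/, which is a nasal, so the genitive suffix is -uk, giving *senuk*.
The genitive form *senuk*: last vowel = /u/, a high vowel → -ip → *senukip*.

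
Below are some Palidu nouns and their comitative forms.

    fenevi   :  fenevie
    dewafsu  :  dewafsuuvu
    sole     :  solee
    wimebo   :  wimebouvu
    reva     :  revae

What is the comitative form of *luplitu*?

Looking at the last vowel of each stem: -uvu when the last vowel of the stem is a rounded vowel (*dewafsu*, *wimebo*); -e when the last vowel of the stem is an unrounded vowel (*fenevi*, *sole*, *reva*).
Since the last vowel of *luplitu* is /u/ (a rounded vowel), it takes -uvu, giving *luplituuvu*.

luplituuvu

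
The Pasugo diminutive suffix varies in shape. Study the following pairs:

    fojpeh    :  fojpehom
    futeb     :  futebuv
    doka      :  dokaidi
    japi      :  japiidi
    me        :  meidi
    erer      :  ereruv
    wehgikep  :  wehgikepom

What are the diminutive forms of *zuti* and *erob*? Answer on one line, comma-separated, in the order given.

The alternation tracks the final sound of the stem — -om when the stem ends in a voiceless consonant (*fojpeh*, *wehgikep*); -uv when the stem ends in a voiced consonant (*futeb*, *erer*); -idi when the stem ends in a vowel (*doka*, *japi*, *me*).
Since the final sound of *zuti* is /i/ (a vowel), it takes -idi, giving *zutiidi*.
*erob*: final sound = /b/, a voiced consonant → -uv → *erobuv*.

zutiidi, erobuv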